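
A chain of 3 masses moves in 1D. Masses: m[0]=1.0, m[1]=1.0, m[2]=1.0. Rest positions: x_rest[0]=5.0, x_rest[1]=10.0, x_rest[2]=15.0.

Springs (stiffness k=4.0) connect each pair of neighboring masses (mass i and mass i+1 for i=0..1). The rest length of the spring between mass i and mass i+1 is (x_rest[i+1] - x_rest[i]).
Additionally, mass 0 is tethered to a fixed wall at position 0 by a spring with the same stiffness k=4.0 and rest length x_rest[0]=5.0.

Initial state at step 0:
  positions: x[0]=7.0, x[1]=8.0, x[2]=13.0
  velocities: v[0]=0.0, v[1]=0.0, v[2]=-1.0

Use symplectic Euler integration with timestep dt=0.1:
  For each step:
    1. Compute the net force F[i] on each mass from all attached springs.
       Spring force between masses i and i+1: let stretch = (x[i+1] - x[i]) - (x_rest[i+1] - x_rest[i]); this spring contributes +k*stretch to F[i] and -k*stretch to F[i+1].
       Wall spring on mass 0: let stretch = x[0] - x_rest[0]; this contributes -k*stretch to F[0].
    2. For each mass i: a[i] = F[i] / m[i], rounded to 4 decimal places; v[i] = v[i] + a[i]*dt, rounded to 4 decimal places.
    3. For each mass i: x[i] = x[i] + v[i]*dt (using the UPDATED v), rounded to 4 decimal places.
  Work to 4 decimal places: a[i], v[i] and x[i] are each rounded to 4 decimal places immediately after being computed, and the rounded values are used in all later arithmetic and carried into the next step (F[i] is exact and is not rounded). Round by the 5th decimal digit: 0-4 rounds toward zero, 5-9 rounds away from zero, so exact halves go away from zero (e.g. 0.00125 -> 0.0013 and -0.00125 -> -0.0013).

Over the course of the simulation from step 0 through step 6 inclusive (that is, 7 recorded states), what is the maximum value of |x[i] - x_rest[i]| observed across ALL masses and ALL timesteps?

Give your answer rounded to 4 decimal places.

Step 0: x=[7.0000 8.0000 13.0000] v=[0.0000 0.0000 -1.0000]
Step 1: x=[6.7600 8.1600 12.9000] v=[-2.4000 1.6000 -1.0000]
Step 2: x=[6.3056 8.4536 12.8104] v=[-4.5440 2.9360 -0.8960]
Step 3: x=[5.6849 8.8356 12.7465] v=[-6.2070 3.8195 -0.6387]
Step 4: x=[4.9628 9.2480 12.7262] v=[-7.2207 4.1236 -0.2031]
Step 5: x=[4.2136 9.6281 12.7668] v=[-7.4917 3.8008 0.4056]
Step 6: x=[3.5125 9.9172 12.8818] v=[-7.0113 2.8905 1.1501]
Max displacement = 2.2738

Answer: 2.2738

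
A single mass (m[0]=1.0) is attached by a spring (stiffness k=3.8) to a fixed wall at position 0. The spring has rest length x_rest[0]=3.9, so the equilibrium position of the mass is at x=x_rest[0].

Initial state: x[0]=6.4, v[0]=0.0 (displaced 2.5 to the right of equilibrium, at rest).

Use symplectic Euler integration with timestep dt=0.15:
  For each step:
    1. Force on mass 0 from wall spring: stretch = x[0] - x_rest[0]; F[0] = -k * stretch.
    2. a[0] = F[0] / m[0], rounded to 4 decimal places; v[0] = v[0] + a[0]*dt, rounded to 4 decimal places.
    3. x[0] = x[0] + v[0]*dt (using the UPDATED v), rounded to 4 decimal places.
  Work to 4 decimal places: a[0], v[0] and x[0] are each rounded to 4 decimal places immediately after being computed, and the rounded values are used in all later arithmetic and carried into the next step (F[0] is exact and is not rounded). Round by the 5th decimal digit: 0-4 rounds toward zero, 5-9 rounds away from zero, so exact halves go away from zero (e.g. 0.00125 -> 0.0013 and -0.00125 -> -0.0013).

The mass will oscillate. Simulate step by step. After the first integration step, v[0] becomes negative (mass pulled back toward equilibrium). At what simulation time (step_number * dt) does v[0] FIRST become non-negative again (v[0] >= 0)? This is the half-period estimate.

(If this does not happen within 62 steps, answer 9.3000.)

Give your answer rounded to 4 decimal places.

Answer: 1.6500

Derivation:
Step 0: x=[6.4000] v=[0.0000]
Step 1: x=[6.1863] v=[-1.4250]
Step 2: x=[5.7771] v=[-2.7282]
Step 3: x=[5.2074] v=[-3.7982]
Step 4: x=[4.5259] v=[-4.5434]
Step 5: x=[3.7909] v=[-4.9002]
Step 6: x=[3.0652] v=[-4.8380]
Step 7: x=[2.4109] v=[-4.3622]
Step 8: x=[1.8839] v=[-3.5134]
Step 9: x=[1.5293] v=[-2.3642]
Step 10: x=[1.3774] v=[-1.0129]
Step 11: x=[1.4412] v=[0.4250]
First v>=0 after going negative at step 11, time=1.6500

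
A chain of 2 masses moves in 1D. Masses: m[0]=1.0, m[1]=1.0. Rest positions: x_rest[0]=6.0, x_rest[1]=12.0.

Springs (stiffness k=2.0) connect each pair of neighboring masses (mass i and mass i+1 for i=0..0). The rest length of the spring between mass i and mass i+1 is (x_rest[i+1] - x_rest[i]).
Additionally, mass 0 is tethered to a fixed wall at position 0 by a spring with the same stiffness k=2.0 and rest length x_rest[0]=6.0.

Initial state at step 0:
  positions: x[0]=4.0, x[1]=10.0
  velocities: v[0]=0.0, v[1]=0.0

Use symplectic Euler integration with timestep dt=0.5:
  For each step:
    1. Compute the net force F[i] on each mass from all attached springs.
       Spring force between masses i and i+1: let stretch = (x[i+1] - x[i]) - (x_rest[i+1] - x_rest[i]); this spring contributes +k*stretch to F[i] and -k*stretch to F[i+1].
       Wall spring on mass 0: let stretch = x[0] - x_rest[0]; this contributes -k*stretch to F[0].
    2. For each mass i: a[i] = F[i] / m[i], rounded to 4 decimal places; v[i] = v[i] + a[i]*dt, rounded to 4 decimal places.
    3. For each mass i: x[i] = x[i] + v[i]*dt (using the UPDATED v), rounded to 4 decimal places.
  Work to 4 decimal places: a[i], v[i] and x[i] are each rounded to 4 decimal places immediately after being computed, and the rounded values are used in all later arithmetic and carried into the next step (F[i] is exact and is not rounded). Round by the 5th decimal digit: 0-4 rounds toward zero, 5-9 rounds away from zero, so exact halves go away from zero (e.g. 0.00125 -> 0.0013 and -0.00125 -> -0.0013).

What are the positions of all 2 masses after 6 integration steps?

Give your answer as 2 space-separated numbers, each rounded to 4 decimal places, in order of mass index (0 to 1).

Step 0: x=[4.0000 10.0000] v=[0.0000 0.0000]
Step 1: x=[5.0000 10.0000] v=[2.0000 0.0000]
Step 2: x=[6.0000 10.5000] v=[2.0000 1.0000]
Step 3: x=[6.2500 11.7500] v=[0.5000 2.5000]
Step 4: x=[6.1250 13.2500] v=[-0.2500 3.0000]
Step 5: x=[6.5000 14.1875] v=[0.7500 1.8750]
Step 6: x=[7.4688 14.2813] v=[1.9375 0.1875]

Answer: 7.4688 14.2813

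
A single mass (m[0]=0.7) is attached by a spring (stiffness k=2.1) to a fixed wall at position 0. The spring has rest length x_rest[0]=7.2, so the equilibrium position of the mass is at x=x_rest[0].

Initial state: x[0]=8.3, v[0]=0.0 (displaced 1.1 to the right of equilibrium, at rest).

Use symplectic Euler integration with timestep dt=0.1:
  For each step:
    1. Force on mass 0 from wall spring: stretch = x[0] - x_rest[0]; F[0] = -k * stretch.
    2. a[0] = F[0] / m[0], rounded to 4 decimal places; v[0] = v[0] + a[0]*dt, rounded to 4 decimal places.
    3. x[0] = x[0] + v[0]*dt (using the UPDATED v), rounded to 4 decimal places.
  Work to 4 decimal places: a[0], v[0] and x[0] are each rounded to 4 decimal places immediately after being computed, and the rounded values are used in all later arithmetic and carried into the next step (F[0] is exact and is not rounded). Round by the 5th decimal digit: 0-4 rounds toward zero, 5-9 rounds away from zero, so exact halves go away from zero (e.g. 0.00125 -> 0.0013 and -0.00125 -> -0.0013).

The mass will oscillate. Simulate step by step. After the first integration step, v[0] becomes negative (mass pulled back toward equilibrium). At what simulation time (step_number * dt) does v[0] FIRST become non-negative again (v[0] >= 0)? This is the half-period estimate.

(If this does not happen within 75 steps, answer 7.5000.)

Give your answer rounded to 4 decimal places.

Answer: 1.9000

Derivation:
Step 0: x=[8.3000] v=[0.0000]
Step 1: x=[8.2670] v=[-0.3300]
Step 2: x=[8.2020] v=[-0.6501]
Step 3: x=[8.1069] v=[-0.9507]
Step 4: x=[7.9846] v=[-1.2228]
Step 5: x=[7.8388] v=[-1.4582]
Step 6: x=[7.6738] v=[-1.6498]
Step 7: x=[7.4946] v=[-1.7919]
Step 8: x=[7.3066] v=[-1.8803]
Step 9: x=[7.1154] v=[-1.9123]
Step 10: x=[6.9267] v=[-1.8869]
Step 11: x=[6.7462] v=[-1.8049]
Step 12: x=[6.5793] v=[-1.6688]
Step 13: x=[6.4310] v=[-1.4826]
Step 14: x=[6.3058] v=[-1.2519]
Step 15: x=[6.2074] v=[-0.9836]
Step 16: x=[6.1388] v=[-0.6858]
Step 17: x=[6.1021] v=[-0.3674]
Step 18: x=[6.0983] v=[-0.0380]
Step 19: x=[6.1276] v=[0.2925]
First v>=0 after going negative at step 19, time=1.9000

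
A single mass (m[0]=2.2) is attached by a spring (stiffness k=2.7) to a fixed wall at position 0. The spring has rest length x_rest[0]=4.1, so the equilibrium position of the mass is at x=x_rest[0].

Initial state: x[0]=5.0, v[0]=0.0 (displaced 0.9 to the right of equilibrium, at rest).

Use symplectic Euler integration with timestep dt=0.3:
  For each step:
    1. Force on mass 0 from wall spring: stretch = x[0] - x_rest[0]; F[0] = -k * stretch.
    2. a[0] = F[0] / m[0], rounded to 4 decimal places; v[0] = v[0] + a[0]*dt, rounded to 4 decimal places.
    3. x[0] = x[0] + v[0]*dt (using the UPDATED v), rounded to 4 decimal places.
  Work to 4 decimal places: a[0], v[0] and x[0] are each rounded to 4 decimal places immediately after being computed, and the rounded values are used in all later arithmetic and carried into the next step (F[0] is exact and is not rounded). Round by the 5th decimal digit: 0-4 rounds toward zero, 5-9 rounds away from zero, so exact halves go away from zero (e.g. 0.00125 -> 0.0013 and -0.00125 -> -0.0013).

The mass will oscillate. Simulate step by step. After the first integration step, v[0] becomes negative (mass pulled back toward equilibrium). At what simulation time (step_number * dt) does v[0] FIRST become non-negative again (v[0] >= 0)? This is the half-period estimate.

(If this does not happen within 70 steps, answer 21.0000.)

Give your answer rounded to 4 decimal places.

Step 0: x=[5.0000] v=[0.0000]
Step 1: x=[4.9006] v=[-0.3314]
Step 2: x=[4.7127] v=[-0.6262]
Step 3: x=[4.4572] v=[-0.8518]
Step 4: x=[4.1622] v=[-0.9833]
Step 5: x=[3.8603] v=[-1.0062]
Step 6: x=[3.5849] v=[-0.9179]
Step 7: x=[3.3664] v=[-0.7282]
Step 8: x=[3.2290] v=[-0.4581]
Step 9: x=[3.1878] v=[-0.1374]
Step 10: x=[3.2474] v=[0.1985]
First v>=0 after going negative at step 10, time=3.0000

Answer: 3.0000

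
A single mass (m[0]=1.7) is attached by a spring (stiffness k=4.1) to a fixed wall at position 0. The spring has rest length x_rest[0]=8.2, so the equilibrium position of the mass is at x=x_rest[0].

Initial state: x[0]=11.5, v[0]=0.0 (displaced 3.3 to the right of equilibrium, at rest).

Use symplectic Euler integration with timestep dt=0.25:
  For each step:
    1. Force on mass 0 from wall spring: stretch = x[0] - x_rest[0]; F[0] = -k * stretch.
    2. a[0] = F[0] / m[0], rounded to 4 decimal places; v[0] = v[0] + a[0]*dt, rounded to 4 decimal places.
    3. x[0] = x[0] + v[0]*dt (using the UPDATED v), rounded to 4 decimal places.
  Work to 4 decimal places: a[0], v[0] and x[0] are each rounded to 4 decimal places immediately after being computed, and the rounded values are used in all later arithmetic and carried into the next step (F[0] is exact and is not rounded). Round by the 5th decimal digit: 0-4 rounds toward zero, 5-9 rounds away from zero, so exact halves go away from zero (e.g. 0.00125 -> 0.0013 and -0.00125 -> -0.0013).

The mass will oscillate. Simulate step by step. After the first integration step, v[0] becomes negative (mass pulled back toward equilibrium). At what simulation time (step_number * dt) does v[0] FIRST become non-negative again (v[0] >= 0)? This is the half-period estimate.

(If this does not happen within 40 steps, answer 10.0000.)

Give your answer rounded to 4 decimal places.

Step 0: x=[11.5000] v=[0.0000]
Step 1: x=[11.0026] v=[-1.9897]
Step 2: x=[10.0827] v=[-3.6795]
Step 3: x=[8.8790] v=[-4.8147]
Step 4: x=[7.5730] v=[-5.2241]
Step 5: x=[6.3615] v=[-4.8461]
Step 6: x=[5.4271] v=[-3.7376]
Step 7: x=[4.9107] v=[-2.0657]
Step 8: x=[4.8901] v=[-0.0825]
Step 9: x=[5.3684] v=[1.9132]
First v>=0 after going negative at step 9, time=2.2500

Answer: 2.2500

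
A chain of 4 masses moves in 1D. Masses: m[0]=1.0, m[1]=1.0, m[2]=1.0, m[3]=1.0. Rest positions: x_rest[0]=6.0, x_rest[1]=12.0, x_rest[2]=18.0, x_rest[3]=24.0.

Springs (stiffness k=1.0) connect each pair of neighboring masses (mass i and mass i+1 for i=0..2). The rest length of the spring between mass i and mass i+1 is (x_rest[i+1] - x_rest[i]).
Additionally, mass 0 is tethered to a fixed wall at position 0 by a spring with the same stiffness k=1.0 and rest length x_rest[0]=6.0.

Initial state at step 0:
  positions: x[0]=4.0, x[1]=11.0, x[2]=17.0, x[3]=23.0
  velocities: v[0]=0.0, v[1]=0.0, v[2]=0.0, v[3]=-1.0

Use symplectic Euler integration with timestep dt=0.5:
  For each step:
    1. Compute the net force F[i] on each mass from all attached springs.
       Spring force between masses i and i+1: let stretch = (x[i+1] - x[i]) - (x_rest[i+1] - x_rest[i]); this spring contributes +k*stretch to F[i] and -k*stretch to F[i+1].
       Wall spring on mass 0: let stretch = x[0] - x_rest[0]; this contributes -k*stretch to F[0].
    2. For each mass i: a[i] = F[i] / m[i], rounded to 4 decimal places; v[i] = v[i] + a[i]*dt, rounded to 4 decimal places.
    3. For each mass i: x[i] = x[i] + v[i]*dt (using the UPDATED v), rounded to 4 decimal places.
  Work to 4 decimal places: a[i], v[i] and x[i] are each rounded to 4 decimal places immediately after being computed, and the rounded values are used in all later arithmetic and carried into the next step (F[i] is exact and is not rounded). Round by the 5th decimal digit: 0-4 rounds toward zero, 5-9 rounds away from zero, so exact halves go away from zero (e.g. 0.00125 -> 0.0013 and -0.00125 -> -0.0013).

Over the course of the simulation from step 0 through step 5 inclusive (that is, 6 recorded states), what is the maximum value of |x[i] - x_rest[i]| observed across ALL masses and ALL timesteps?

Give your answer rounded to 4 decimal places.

Answer: 2.2237

Derivation:
Step 0: x=[4.0000 11.0000 17.0000 23.0000] v=[0.0000 0.0000 0.0000 -1.0000]
Step 1: x=[4.7500 10.7500 17.0000 22.5000] v=[1.5000 -0.5000 0.0000 -1.0000]
Step 2: x=[5.8125 10.5625 16.8125 22.1250] v=[2.1250 -0.3750 -0.3750 -0.7500]
Step 3: x=[6.6094 10.7500 16.3906 21.9219] v=[1.5938 0.3750 -0.8438 -0.4063]
Step 4: x=[6.7891 11.3125 15.9414 21.8359] v=[0.3594 1.1250 -0.8985 -0.1720]
Step 5: x=[6.4024 11.9014 15.8086 21.7763] v=[-0.7735 1.1778 -0.2657 -0.1193]
Max displacement = 2.2237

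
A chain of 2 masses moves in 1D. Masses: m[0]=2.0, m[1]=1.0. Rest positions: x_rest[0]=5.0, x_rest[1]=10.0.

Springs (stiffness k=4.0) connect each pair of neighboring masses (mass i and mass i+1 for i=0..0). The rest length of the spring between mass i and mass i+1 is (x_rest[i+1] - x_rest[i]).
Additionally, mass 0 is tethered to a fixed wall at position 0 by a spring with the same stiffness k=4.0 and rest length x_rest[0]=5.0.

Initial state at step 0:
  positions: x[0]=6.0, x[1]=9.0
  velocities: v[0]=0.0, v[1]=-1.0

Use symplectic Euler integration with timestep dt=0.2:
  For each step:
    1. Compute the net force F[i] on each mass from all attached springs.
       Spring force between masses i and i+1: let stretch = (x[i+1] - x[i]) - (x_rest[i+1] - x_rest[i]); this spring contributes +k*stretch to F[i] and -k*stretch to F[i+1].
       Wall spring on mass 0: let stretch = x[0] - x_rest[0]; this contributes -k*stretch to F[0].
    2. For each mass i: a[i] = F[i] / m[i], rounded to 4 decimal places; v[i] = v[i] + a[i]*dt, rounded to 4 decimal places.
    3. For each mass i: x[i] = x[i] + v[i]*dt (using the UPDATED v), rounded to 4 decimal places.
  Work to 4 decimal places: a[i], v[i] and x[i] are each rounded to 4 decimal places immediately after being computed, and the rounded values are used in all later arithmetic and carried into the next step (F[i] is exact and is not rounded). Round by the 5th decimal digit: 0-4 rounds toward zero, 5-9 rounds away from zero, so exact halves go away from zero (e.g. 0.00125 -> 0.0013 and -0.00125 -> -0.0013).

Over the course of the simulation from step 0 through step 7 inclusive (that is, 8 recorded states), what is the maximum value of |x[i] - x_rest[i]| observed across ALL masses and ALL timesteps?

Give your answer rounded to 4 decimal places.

Answer: 1.1434

Derivation:
Step 0: x=[6.0000 9.0000] v=[0.0000 -1.0000]
Step 1: x=[5.7600 9.1200] v=[-1.2000 0.6000]
Step 2: x=[5.3280 9.5024] v=[-2.1600 1.9120]
Step 3: x=[4.8037 10.0169] v=[-2.6214 2.5725]
Step 4: x=[4.3122 10.4973] v=[-2.4576 2.4019]
Step 5: x=[3.9705 10.7881] v=[-1.7084 1.4538]
Step 6: x=[3.8566 10.7880] v=[-0.5696 -0.0003]
Step 7: x=[3.9887 10.4789] v=[0.6603 -1.5454]
Max displacement = 1.1434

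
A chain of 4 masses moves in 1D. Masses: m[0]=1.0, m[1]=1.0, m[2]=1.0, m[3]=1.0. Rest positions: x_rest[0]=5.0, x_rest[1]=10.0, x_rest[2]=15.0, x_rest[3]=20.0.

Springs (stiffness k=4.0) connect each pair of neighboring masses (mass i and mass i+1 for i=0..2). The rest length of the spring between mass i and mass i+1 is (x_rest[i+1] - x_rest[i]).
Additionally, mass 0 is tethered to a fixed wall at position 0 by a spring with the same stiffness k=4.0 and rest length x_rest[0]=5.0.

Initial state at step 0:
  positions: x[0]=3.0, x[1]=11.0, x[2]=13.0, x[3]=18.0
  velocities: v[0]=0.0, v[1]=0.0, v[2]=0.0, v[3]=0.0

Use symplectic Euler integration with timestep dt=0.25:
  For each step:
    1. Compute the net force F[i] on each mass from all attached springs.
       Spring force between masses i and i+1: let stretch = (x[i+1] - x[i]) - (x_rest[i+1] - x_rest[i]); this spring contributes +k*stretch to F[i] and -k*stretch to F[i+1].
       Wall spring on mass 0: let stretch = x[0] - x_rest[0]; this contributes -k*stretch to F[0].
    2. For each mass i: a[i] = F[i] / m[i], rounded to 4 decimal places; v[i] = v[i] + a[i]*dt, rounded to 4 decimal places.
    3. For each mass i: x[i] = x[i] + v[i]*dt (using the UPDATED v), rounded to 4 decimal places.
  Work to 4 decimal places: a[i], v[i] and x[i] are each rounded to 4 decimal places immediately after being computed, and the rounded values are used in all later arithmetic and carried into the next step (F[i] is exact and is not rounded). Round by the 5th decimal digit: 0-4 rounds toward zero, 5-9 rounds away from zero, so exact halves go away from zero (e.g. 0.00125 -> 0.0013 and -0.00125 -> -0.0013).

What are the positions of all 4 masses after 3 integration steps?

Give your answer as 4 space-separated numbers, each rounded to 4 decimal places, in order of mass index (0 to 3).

Step 0: x=[3.0000 11.0000 13.0000 18.0000] v=[0.0000 0.0000 0.0000 0.0000]
Step 1: x=[4.2500 9.5000 13.7500 18.0000] v=[5.0000 -6.0000 3.0000 0.0000]
Step 2: x=[5.7500 7.7500 14.5000 18.1875] v=[6.0000 -7.0000 3.0000 0.7500]
Step 3: x=[6.3125 7.1875 14.4844 18.7031] v=[2.2500 -2.2500 -0.0625 2.0625]

Answer: 6.3125 7.1875 14.4844 18.7031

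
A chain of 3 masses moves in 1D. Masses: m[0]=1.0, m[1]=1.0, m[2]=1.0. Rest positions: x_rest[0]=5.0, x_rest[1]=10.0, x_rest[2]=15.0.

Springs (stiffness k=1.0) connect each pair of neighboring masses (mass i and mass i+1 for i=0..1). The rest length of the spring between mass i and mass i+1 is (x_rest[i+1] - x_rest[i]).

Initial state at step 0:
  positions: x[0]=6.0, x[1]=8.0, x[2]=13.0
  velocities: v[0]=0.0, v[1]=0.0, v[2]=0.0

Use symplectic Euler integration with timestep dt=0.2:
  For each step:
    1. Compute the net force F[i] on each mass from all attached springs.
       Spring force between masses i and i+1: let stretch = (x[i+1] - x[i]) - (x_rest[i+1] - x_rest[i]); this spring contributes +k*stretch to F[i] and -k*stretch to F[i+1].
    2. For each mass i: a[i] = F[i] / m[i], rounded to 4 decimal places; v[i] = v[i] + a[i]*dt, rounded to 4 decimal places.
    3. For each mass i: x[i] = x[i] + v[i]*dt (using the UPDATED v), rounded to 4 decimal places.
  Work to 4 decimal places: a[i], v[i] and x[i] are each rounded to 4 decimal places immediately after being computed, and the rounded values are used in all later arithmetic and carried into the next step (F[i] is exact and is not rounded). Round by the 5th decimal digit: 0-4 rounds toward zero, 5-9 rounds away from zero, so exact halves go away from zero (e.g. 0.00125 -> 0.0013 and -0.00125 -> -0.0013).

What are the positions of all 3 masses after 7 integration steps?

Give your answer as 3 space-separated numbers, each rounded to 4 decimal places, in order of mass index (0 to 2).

Step 0: x=[6.0000 8.0000 13.0000] v=[0.0000 0.0000 0.0000]
Step 1: x=[5.8800 8.1200 13.0000] v=[-0.6000 0.6000 0.0000]
Step 2: x=[5.6496 8.3456 13.0048] v=[-1.1520 1.1280 0.0240]
Step 3: x=[5.3270 8.6497 13.0232] v=[-1.6128 1.5206 0.0922]
Step 4: x=[4.9373 8.9959 13.0667] v=[-1.9483 1.7308 0.2175]
Step 5: x=[4.5100 9.3425 13.1474] v=[-2.1366 1.7332 0.4033]
Step 6: x=[4.0760 9.6480 13.2759] v=[-2.1701 1.5277 0.6423]
Step 7: x=[3.6649 9.8758 13.4592] v=[-2.0557 1.1389 0.9167]

Answer: 3.6649 9.8758 13.4592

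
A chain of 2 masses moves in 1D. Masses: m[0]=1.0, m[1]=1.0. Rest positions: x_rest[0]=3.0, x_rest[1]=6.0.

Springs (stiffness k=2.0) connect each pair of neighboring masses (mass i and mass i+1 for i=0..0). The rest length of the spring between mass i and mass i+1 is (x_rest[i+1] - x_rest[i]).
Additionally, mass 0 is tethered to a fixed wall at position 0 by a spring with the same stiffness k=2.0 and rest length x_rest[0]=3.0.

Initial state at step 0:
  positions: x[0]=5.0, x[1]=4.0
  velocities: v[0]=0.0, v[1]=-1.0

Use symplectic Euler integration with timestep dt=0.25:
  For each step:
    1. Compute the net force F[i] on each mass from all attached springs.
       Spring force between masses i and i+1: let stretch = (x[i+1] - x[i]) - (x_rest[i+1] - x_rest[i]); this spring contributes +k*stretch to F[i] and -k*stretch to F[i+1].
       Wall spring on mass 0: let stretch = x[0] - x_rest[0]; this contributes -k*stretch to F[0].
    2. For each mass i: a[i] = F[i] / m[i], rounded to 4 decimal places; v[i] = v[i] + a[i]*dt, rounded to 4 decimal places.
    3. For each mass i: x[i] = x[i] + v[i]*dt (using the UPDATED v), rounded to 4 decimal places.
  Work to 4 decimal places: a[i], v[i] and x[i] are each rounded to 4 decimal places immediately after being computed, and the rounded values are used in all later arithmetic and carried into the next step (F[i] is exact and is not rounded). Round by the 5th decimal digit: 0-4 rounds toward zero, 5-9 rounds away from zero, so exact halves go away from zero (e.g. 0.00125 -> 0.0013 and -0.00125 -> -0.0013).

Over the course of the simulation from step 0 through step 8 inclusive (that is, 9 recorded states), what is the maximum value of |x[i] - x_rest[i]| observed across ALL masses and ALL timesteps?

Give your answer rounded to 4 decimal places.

Step 0: x=[5.0000 4.0000] v=[0.0000 -1.0000]
Step 1: x=[4.2500 4.2500] v=[-3.0000 1.0000]
Step 2: x=[2.9688 4.8750] v=[-5.1250 2.5000]
Step 3: x=[1.5547 5.6367] v=[-5.6563 3.0469]
Step 4: x=[0.4565 6.2632] v=[-4.3927 2.5059]
Step 5: x=[0.0271 6.5389] v=[-1.7176 1.1026]
Step 6: x=[0.4083 6.3756] v=[1.5248 -0.6533]
Step 7: x=[1.4844 5.8414] v=[4.3043 -2.1370]
Step 8: x=[2.9196 5.1375] v=[5.7406 -2.8155]
Max displacement = 2.9729

Answer: 2.9729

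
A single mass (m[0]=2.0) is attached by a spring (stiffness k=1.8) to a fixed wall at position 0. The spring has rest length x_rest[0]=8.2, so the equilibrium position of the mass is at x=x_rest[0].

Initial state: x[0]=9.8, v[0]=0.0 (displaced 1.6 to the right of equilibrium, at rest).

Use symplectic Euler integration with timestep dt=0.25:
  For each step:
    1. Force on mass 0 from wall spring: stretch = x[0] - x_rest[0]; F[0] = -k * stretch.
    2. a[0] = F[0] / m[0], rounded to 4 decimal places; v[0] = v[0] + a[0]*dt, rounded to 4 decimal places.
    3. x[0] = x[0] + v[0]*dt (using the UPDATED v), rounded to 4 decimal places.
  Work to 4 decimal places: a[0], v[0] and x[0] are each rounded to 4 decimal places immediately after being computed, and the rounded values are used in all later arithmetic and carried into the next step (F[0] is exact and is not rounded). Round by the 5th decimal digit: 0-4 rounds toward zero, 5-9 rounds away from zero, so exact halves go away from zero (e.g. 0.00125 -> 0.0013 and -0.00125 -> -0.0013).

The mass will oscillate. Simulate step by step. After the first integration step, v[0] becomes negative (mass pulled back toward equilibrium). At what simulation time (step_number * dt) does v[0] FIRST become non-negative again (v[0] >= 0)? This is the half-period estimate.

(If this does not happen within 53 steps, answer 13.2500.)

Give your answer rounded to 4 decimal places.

Step 0: x=[9.8000] v=[0.0000]
Step 1: x=[9.7100] v=[-0.3600]
Step 2: x=[9.5351] v=[-0.6998]
Step 3: x=[9.2851] v=[-1.0002]
Step 4: x=[8.9740] v=[-1.2444]
Step 5: x=[8.6194] v=[-1.4186]
Step 6: x=[8.2412] v=[-1.5130]
Step 7: x=[7.8606] v=[-1.5223]
Step 8: x=[7.4991] v=[-1.4459]
Step 9: x=[7.1771] v=[-1.2882]
Step 10: x=[6.9126] v=[-1.0581]
Step 11: x=[6.7205] v=[-0.7684]
Step 12: x=[6.6116] v=[-0.4355]
Step 13: x=[6.5921] v=[-0.0781]
Step 14: x=[6.6630] v=[0.2837]
First v>=0 after going negative at step 14, time=3.5000

Answer: 3.5000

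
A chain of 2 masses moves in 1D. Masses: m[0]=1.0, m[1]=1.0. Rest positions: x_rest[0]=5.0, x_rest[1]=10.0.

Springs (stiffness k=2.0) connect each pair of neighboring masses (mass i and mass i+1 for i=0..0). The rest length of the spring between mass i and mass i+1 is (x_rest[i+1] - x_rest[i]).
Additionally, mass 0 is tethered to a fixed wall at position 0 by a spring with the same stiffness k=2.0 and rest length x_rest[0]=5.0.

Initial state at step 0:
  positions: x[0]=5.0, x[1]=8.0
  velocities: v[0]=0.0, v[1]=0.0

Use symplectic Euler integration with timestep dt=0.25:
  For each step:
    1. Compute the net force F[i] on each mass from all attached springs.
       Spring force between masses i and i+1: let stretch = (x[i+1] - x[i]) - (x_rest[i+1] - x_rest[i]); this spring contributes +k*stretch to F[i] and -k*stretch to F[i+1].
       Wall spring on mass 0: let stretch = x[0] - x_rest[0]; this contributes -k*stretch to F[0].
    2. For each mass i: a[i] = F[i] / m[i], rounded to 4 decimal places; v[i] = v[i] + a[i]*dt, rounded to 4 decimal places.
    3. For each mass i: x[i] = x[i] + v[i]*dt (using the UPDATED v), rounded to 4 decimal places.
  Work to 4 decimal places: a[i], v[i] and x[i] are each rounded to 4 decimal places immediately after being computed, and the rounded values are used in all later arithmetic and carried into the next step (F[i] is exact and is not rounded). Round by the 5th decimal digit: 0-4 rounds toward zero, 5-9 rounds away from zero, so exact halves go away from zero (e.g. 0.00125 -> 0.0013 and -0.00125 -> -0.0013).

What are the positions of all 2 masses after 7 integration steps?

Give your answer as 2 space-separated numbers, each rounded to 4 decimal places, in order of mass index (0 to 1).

Answer: 4.7344 10.3077

Derivation:
Step 0: x=[5.0000 8.0000] v=[0.0000 0.0000]
Step 1: x=[4.7500 8.2500] v=[-1.0000 1.0000]
Step 2: x=[4.3438 8.6875] v=[-1.6250 1.7500]
Step 3: x=[3.9375 9.2071] v=[-1.6251 2.0782]
Step 4: x=[3.6977 9.6930] v=[-0.9591 1.9434]
Step 5: x=[3.7451 10.0545] v=[0.1897 1.4458]
Step 6: x=[4.1131 10.2523] v=[1.4719 0.7911]
Step 7: x=[4.7344 10.3077] v=[2.4850 0.2215]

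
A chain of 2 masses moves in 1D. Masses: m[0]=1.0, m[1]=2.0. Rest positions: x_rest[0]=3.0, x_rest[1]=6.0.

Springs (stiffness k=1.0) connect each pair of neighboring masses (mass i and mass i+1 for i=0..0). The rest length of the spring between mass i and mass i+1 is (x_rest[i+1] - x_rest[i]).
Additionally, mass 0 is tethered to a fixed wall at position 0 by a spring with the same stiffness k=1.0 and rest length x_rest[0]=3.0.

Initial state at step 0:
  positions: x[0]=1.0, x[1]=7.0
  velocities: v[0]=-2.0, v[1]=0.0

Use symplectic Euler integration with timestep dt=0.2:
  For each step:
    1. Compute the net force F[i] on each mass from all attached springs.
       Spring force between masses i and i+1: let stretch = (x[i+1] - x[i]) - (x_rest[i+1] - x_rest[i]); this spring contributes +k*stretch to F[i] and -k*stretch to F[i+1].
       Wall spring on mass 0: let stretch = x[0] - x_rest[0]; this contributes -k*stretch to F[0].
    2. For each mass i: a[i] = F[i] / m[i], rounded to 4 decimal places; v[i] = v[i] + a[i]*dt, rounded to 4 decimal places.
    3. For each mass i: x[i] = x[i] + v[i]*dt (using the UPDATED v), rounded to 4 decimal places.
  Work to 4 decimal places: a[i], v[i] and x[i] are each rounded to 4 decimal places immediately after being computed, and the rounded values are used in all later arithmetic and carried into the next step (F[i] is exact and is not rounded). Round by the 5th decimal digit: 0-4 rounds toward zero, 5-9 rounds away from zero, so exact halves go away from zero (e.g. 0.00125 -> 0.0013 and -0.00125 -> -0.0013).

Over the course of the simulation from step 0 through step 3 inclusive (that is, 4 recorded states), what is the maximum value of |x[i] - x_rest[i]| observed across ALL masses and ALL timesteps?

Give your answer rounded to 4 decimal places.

Answer: 2.2000

Derivation:
Step 0: x=[1.0000 7.0000] v=[-2.0000 0.0000]
Step 1: x=[0.8000 6.9400] v=[-1.0000 -0.3000]
Step 2: x=[0.8136 6.8172] v=[0.0680 -0.6140]
Step 3: x=[1.0348 6.6343] v=[1.1060 -0.9144]
Max displacement = 2.2000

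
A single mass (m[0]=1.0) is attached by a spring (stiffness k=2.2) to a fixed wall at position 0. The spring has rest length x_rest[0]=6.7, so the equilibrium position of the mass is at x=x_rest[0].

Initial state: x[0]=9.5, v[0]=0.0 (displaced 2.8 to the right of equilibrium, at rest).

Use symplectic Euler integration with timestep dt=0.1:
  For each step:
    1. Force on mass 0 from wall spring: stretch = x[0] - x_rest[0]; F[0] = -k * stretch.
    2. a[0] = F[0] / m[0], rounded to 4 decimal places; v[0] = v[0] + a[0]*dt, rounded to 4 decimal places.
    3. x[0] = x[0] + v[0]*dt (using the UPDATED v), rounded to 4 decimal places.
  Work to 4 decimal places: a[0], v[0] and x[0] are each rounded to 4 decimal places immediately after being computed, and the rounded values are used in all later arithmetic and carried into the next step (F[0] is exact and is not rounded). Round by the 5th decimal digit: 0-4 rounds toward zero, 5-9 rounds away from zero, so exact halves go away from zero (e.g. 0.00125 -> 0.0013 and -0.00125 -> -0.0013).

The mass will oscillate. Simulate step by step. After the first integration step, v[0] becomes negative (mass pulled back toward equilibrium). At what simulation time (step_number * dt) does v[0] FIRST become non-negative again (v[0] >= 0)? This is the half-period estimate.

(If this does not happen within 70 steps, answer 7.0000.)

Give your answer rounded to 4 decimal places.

Step 0: x=[9.5000] v=[0.0000]
Step 1: x=[9.4384] v=[-0.6160]
Step 2: x=[9.3166] v=[-1.2185]
Step 3: x=[9.1372] v=[-1.7942]
Step 4: x=[8.9042] v=[-2.3304]
Step 5: x=[8.6227] v=[-2.8153]
Step 6: x=[8.2989] v=[-3.2383]
Step 7: x=[7.9399] v=[-3.5901]
Step 8: x=[7.5536] v=[-3.8629]
Step 9: x=[7.1485] v=[-4.0507]
Step 10: x=[6.7336] v=[-4.1494]
Step 11: x=[6.3179] v=[-4.1568]
Step 12: x=[5.9106] v=[-4.0727]
Step 13: x=[5.5207] v=[-3.8990]
Step 14: x=[5.1567] v=[-3.6396]
Step 15: x=[4.8267] v=[-3.3001]
Step 16: x=[4.5379] v=[-2.8880]
Step 17: x=[4.2967] v=[-2.4123]
Step 18: x=[4.1083] v=[-1.8836]
Step 19: x=[3.9770] v=[-1.3134]
Step 20: x=[3.9056] v=[-0.7143]
Step 21: x=[3.8957] v=[-0.0995]
Step 22: x=[3.9475] v=[0.5175]
First v>=0 after going negative at step 22, time=2.2000

Answer: 2.2000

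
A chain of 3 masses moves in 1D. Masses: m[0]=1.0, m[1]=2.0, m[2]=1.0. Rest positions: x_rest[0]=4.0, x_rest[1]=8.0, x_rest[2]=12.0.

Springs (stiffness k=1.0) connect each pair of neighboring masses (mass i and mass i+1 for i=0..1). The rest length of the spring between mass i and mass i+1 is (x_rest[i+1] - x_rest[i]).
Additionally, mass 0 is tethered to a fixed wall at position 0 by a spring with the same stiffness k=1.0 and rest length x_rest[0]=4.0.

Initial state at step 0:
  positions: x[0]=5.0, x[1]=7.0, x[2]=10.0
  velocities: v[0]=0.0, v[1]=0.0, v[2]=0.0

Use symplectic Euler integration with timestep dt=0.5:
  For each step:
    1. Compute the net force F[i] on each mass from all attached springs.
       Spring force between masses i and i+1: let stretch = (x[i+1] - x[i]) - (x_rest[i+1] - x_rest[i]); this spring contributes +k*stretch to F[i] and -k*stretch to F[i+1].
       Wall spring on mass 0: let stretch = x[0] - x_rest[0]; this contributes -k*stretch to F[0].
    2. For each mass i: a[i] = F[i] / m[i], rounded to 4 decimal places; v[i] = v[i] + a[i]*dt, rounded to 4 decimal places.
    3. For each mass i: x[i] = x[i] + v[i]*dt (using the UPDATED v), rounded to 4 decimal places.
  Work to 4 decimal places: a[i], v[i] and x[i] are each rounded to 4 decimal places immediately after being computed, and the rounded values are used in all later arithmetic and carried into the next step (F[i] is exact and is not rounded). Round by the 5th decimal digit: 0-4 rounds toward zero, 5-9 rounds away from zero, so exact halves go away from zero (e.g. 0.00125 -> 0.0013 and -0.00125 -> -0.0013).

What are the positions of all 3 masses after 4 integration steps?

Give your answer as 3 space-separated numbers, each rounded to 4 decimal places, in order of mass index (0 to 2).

Step 0: x=[5.0000 7.0000 10.0000] v=[0.0000 0.0000 0.0000]
Step 1: x=[4.2500 7.1250 10.2500] v=[-1.5000 0.2500 0.5000]
Step 2: x=[3.1563 7.2813 10.7188] v=[-2.1875 0.3125 0.9375]
Step 3: x=[2.3047 7.3516 11.3282] v=[-1.7032 0.1406 1.2188]
Step 4: x=[2.1387 7.2881 11.9435] v=[-0.3321 -0.1270 1.2305]

Answer: 2.1387 7.2881 11.9435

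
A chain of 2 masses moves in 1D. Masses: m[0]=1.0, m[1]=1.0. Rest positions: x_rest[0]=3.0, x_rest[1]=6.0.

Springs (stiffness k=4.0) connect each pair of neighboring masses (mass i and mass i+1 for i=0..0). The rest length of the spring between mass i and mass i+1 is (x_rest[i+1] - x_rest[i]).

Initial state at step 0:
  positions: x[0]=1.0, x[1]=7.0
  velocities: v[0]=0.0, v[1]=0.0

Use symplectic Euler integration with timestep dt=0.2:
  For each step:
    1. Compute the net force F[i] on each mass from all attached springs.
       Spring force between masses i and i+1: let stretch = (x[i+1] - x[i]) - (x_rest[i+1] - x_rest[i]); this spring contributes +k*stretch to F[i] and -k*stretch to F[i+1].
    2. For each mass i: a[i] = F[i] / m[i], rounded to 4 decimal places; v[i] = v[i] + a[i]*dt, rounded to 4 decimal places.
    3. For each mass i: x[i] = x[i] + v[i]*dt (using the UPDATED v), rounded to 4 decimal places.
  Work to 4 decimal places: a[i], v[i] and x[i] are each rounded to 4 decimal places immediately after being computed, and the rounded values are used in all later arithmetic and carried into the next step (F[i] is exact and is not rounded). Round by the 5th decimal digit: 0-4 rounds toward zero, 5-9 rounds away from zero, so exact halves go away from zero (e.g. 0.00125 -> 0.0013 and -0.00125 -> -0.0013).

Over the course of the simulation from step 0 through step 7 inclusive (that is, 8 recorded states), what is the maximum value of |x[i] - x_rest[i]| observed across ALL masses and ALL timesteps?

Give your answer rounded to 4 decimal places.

Answer: 2.0638

Derivation:
Step 0: x=[1.0000 7.0000] v=[0.0000 0.0000]
Step 1: x=[1.4800 6.5200] v=[2.4000 -2.4000]
Step 2: x=[2.2864 5.7136] v=[4.0320 -4.0320]
Step 3: x=[3.1612 4.8388] v=[4.3738 -4.3738]
Step 4: x=[3.8244 4.1756] v=[3.3159 -3.3159]
Step 5: x=[4.0638 3.9362] v=[1.1969 -1.1969]
Step 6: x=[3.8028 4.1972] v=[-1.3052 1.3052]
Step 7: x=[3.1249 4.8751] v=[-3.3897 3.3897]
Max displacement = 2.0638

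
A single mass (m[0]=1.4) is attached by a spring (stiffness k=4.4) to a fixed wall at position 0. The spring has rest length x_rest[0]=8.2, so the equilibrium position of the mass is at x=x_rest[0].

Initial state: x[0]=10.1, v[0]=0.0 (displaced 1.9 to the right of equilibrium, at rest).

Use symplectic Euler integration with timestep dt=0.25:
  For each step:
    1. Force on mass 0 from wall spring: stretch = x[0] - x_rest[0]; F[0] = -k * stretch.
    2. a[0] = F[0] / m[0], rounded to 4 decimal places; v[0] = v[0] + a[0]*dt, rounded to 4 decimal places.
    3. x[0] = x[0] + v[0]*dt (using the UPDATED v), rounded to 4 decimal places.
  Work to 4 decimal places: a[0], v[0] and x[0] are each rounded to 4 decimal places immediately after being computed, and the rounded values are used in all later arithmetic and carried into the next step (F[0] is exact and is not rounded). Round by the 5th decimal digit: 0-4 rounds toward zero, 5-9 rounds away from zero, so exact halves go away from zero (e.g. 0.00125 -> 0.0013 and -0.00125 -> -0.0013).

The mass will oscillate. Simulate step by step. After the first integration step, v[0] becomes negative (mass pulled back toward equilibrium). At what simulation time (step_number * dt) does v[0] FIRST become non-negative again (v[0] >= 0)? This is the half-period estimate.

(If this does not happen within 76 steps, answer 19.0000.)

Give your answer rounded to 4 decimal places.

Answer: 2.0000

Derivation:
Step 0: x=[10.1000] v=[0.0000]
Step 1: x=[9.7268] v=[-1.4929]
Step 2: x=[9.0537] v=[-2.6925]
Step 3: x=[8.2129] v=[-3.3633]
Step 4: x=[7.3696] v=[-3.3734]
Step 5: x=[6.6894] v=[-2.7210]
Step 6: x=[6.3059] v=[-1.5341]
Step 7: x=[6.2944] v=[-0.0459]
Step 8: x=[6.6573] v=[1.4514]
First v>=0 after going negative at step 8, time=2.0000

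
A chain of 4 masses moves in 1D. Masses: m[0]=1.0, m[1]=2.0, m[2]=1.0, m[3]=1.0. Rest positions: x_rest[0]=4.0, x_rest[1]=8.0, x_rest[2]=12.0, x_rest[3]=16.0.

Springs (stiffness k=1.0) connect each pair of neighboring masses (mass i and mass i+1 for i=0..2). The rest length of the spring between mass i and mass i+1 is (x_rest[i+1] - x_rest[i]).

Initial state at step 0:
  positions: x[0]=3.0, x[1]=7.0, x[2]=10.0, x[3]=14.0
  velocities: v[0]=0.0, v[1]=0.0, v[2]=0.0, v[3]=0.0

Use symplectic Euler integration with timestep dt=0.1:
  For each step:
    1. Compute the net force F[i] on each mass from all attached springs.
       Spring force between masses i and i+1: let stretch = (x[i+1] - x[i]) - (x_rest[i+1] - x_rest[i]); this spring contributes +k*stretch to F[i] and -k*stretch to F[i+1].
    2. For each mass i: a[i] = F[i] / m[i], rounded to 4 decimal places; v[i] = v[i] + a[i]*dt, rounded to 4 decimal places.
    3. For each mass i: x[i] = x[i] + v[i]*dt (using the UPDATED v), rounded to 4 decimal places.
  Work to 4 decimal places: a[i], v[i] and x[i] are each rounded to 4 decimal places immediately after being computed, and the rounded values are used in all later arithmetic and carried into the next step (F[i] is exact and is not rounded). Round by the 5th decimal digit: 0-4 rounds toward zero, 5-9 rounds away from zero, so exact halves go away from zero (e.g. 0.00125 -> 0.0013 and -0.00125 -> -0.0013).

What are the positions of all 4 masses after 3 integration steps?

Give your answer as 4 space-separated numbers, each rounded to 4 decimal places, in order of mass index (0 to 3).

Step 0: x=[3.0000 7.0000 10.0000 14.0000] v=[0.0000 0.0000 0.0000 0.0000]
Step 1: x=[3.0000 6.9950 10.0100 14.0000] v=[0.0000 -0.0500 0.1000 0.0000]
Step 2: x=[3.0000 6.9851 10.0298 14.0001] v=[-0.0005 -0.0990 0.1975 0.0010]
Step 3: x=[2.9998 6.9705 10.0588 14.0005] v=[-0.0020 -0.1460 0.2901 0.0040]

Answer: 2.9998 6.9705 10.0588 14.0005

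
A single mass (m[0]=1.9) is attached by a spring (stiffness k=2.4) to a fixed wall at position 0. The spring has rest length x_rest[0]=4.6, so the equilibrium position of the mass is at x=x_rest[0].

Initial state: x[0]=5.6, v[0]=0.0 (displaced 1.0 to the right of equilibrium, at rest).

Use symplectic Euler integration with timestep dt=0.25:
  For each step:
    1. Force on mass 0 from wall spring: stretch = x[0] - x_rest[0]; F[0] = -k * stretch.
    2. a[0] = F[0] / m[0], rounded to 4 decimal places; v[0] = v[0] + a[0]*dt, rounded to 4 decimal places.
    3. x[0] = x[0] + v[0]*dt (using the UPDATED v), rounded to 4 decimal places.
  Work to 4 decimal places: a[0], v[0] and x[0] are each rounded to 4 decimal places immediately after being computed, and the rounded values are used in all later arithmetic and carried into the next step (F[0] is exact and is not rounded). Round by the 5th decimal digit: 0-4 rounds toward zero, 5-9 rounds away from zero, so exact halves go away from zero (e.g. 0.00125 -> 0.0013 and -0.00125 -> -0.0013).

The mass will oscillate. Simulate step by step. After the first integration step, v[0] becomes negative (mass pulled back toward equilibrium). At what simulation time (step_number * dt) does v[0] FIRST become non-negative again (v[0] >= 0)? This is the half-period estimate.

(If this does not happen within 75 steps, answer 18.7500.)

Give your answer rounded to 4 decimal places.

Step 0: x=[5.6000] v=[0.0000]
Step 1: x=[5.5211] v=[-0.3158]
Step 2: x=[5.3694] v=[-0.6067]
Step 3: x=[5.1570] v=[-0.8497]
Step 4: x=[4.9006] v=[-1.0256]
Step 5: x=[4.6205] v=[-1.1205]
Step 6: x=[4.3388] v=[-1.1270]
Step 7: x=[4.0777] v=[-1.0445]
Step 8: x=[3.8578] v=[-0.8796]
Step 9: x=[3.6965] v=[-0.6452]
Step 10: x=[3.6065] v=[-0.3599]
Step 11: x=[3.5950] v=[-0.0462]
Step 12: x=[3.6628] v=[0.2712]
First v>=0 after going negative at step 12, time=3.0000

Answer: 3.0000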